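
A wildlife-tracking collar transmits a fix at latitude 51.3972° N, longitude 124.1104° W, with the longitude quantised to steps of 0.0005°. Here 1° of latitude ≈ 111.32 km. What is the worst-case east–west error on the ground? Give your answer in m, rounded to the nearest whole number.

With a 0.0005° grid the true value lies within half a step, ±0.0005°/2 = ±0.00025°, of the stored one.
At latitude 51.3972° a degree of longitude spans 111320 m × cos 51.3972° = 111320 × 0.6239 ≈ 69454.5 m.
So at most 0.00025° × 69454.5 ≈ 17.3636 m east–west.

17 m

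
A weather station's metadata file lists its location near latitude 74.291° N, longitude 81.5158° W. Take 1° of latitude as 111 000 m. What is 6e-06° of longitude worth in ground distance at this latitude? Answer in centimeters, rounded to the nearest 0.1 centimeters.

18.0 centimeters

6e-06° of longitude at 74.291° is 6e-06 × 111000 × cos 74.291° ≈ 6e-06 × 30053.4 = 0.180321 m.
That is 0.180321 m = 18.032 cm.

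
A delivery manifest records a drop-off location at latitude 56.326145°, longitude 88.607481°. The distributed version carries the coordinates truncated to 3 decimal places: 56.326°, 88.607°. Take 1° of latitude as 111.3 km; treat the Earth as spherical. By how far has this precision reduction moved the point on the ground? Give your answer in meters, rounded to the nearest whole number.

34 meters

The latitude changed by +0.000145° and the longitude by +0.000481°.
N–S: 0.000145° × 111300 m/° = 16.1385 m.
E–W at 56.326°: 0.000481° × 111300 × cos 56.326° = 0.000481 × 111300 × 0.5545 ≈ 29.6835 m.
Combined displacement = (16.1385² + 29.6835²)^½ ≈ 33.787 m.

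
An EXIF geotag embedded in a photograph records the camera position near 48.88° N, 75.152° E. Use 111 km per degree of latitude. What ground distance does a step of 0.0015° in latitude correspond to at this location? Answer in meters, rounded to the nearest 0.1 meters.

166.5 meters

0.0015° × 111000 m/° = 166.5 m.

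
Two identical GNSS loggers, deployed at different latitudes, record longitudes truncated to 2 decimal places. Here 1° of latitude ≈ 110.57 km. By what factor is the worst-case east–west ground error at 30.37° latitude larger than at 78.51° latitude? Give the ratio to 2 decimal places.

4.33

Truncating at 2 decimal places can drop up to a full unit in the last place, so the longitude may be off by as much as 0.01°.
Error at 30.37° = 0.01° × 110570 × cos 30.37° ≈ 1105.7 × 0.8628 = 953.97 m.
At 78.51°: 0.01° × 110570 × cos 78.51° = 0.01 × 110570 × 0.1992 ≈ 220.25 m.
The ratio reduces to cos 30.37° / cos 78.51° = 0.8628/0.1992 ≈ 4.3313.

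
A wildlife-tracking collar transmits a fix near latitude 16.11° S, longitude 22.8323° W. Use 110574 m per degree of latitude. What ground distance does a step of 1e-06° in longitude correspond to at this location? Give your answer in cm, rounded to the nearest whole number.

At 16.11° a degree of longitude is 110574 × cos 16.11° ≈ 106232 m, so 1e-06° corresponds to 0.106232 m.
That is 0.106232 m = 10.623 cm.

11 cm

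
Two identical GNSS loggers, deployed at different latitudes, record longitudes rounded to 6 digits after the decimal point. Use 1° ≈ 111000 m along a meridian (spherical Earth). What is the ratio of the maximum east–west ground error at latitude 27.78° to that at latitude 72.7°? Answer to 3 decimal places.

2.975

Rounding to 6 decimal places leaves the longitude within ±5e-07° of the true value.
At 27.78°: 5e-07° × 111000 × cos 27.78° = 5e-07 × 111000 × 0.8847 ≈ 0.049103 m.
Error at 72.7° = 5e-07° × 111000 × cos 72.7° ≈ 0.0555 × 0.2974 = 0.016504 m.
The ratio reduces to cos 27.78° / cos 72.7° = 0.8847/0.2974 ≈ 2.9752.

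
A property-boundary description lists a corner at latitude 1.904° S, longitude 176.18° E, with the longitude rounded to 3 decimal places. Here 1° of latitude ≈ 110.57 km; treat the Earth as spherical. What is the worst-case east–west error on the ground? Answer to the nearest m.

Rounding to 3 decimal places leaves the longitude within ±0.0005° of the true value.
One degree of longitude at 1.904° is 110570 × cos 1.904° ≈ 110570 × 0.9994 = 110509 m.
Maximum E–W displacement: 0.0005 × 110509 = 55.2545 m.

55 m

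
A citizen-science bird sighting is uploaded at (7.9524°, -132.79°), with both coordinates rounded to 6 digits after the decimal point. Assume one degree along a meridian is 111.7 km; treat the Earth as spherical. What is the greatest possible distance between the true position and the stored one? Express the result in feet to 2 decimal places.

0.26 feet

Rounding to 6 decimal places leaves each coordinate within ±5e-07° of the true value.
North–south component: 5e-07° × 111700 = 0.05585 m.
Longitude error → 5e-07 × 111700 × cos 7.9524° = 5e-07 × 111700 × 0.9904 ≈ 0.0553129 m.
The two errors are perpendicular, so the maximum displacement is √(0.05585² + 0.0553129²) ≈ 0.078605 m.
In feet: 0.078605 m ÷ 0.3048 ≈ 0.25789 ft.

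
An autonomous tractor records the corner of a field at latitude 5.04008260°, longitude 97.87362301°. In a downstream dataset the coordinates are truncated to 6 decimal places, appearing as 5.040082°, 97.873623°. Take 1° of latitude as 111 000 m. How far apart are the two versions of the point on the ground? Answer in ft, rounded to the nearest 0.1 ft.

0.2 ft

The latitude changed by +0.00000060° and the longitude by +0.00000001°.
N–S: 0.00000060° × 111000 m/° = 0.0666 m.
E–W at 5.04008°: 0.00000001° × 111000 × cos 5.04008° = 0.00000001 × 111000 × 0.9961 ≈ 0.00110571 m.
Distance: √(0.0666² + 0.00110571²) ≈ 0.0666092 m.
Converting: 0.0666092 m × 3.2808 ft/m ≈ 0.21853 ft.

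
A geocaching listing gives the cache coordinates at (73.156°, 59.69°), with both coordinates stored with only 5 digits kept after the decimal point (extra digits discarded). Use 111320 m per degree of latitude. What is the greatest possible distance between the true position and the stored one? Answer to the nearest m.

Truncating at 5 decimal places can drop up to a full unit in the last place, so each coordinate may be off by as much as 1e-05°.
North–south component: 1e-05° × 111320 = 1.1132 m.
E–W at 73.156°: 1e-05° × 111320 × cos 73.156° = 1e-05 × 111320 × 0.2898 ≈ 0.322568 m.
Worst case both components are at the extreme and orthogonal: √(1.1132² + 0.322568²) ≈ 1.15899 m.

1 m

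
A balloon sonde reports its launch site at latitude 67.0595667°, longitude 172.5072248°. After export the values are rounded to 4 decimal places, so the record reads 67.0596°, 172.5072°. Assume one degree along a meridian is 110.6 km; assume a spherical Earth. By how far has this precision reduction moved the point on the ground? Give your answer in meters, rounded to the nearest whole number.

4 meters

The latitude changed by -0.0000333° and the longitude by +0.0000248°.
North–south shift: -0.0000333 × 110600 = -3.68298 m.
E–W at 67.0596°: 0.0000248° × 110600 × cos 67.0596° = 0.0000248 × 110600 × 0.3898 ≈ 1.0691 m.
Distance: √(3.68298² + 1.0691²) ≈ 3.83501 m.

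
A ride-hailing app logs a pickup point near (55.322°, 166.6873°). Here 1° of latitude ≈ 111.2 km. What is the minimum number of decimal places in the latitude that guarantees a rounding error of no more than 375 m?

3

One degree of latitude covers 111200 m.
Rounding to N decimal places gives at most 0.5 × 10⁻ᴺ degrees of error, i.e. 0.5 × 10⁻ᴺ × 111200 m.
Need 0.5 × 111200 × 10⁻ᴺ ≤ 375 → 10⁻ᴺ ≤ 6.745e-03, so N ≥ 2.17.
N = 2 would give 556 m (too coarse); N = 3 gives 55.6 m ≤ 375 m.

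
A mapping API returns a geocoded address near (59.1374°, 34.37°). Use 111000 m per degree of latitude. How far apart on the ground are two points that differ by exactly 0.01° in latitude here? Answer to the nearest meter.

0.01° × 111000 m/° = 1110 m.

1110 meters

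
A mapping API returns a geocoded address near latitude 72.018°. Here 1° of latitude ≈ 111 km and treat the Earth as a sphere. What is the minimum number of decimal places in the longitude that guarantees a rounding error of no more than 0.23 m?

At 72.018° one degree of longitude covers 111000 × cos 72.018° ≈ 111000 × 0.3087 ≈ 34267.7 m.
Rounding to N decimal places gives at most 0.5 × 10⁻ᴺ degrees of error, i.e. 0.5 × 10⁻ᴺ × 34267.7 m.
Setting 17133.9 × 10⁻ᴺ ≤ 0.23 gives 10ᴺ ≥ 7.45e+04, i.e. N ≥ 4.87.
So 5 decimal places suffice (0.171 m); 4 would allow up to 1.71 m.

5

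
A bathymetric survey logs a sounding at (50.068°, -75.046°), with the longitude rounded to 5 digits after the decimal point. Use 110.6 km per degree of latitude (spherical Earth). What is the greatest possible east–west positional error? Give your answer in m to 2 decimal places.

0.35 m

Rounding to 5 decimal places leaves the longitude within ±5e-06° of the true value.
Parallels shrink by cos φ, so at 50.068° a degree of longitude is 110600 × 0.6419 ≈ 70991.7 m.
Maximum E–W displacement: 5e-06 × 70991.7 = 0.354959 m.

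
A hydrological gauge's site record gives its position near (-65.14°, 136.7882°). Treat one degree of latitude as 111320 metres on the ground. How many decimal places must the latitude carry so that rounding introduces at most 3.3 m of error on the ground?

5

One degree of latitude covers 111320 m.
With N decimal places the half-ulp bound is 0.5·10⁻ᴺ°, or 0.5·10⁻ᴺ × 111320 m on the ground.
Setting 55660 × 10⁻ᴺ ≤ 3.3 gives 10ᴺ ≥ 1.687e+04, i.e. N ≥ 4.23.
At 4 places the error can reach 5.57 m, but 5 places keeps it to 0.557 m.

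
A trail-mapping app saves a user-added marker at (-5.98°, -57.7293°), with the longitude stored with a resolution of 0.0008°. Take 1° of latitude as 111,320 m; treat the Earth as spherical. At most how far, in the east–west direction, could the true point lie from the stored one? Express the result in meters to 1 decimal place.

With a 0.0008° grid the true value lies within half a step, ±0.0008°/2 = ±0.0004°, of the stored one.
At latitude 5.98° a degree of longitude spans 111320 m × cos 5.98° = 111320 × 0.9946 ≈ 110714 m.
Maximum E–W displacement: 0.0004 × 110714 = 44.2857 m.

44.3 meters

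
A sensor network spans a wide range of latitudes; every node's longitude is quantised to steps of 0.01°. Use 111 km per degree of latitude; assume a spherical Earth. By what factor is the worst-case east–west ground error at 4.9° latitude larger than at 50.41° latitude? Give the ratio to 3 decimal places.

1.563

With a 0.01° grid the true value lies within half a step, ±0.01°/2 = ±0.005°, of the stored one.
Error at 4.9° = 0.005° × 111000 × cos 4.9° ≈ 555 × 0.9963 = 552.97 m.
At 50.41°: 0.005° × 111000 × cos 50.41° = 0.005 × 111000 × 0.6373 ≈ 353.7 m.
Ratio: 552.97 / 353.7 = cos 4.9° / cos 50.41° ≈ 1.5634.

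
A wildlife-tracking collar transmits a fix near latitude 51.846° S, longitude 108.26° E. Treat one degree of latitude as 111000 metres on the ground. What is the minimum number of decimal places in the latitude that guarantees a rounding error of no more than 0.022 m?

7

One degree of latitude covers 111000 m.
With N decimal places the half-ulp bound is 0.5·10⁻ᴺ°, or 0.5·10⁻ᴺ × 111000 m on the ground.
Need 0.5 × 111000 × 10⁻ᴺ ≤ 0.022 → 10⁻ᴺ ≤ 3.964e-07, so N ≥ 6.40.
So 7 decimal places suffice (0.00555 m); 6 would allow up to 0.0555 m.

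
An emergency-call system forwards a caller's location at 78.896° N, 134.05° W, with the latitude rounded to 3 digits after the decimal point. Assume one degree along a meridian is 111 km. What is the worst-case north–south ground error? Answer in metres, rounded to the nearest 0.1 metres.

55.5 metres

Rounding to 3 decimal places leaves the latitude within ±0.0005° of the true value.
Along the meridian that is 0.0005° × 111000 m/° = 55.5 m.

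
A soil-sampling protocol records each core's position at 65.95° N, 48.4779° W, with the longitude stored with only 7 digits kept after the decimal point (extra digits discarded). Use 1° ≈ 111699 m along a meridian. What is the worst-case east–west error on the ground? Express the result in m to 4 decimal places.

Truncating at 7 decimal places can drop up to a full unit in the last place, so the longitude may be off by as much as 1e-07°.
One degree of longitude at 65.95° is 111699 × cos 65.95° ≈ 111699 × 0.4075 = 45521.1 m.
So at most 1e-07° × 45521.1 ≈ 0.00455211 m east–west.

0.0046 m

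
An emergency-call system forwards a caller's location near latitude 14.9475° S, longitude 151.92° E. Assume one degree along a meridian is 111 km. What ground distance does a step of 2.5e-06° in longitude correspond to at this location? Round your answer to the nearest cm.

27 cm

One degree of longitude here spans 111000 × cos 14.9475° = 111000 × 0.9662 ≈ 107244 m; 2.5e-06° of that is 0.26811 m.
That is 0.26811 m = 26.811 cm.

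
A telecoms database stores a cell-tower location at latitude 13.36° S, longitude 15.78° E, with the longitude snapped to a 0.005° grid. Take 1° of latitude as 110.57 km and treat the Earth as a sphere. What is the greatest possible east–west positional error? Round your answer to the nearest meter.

With a 0.005° grid the true value lies within half a step, ±0.005°/2 = ±0.0025°, of the stored one.
At latitude 13.36° a degree of longitude spans 110570 m × cos 13.36° = 110570 × 0.9729 ≈ 107578 m.
East–west error: 0.0025° × 107578 m/° ≈ 268.944 m.

269 meters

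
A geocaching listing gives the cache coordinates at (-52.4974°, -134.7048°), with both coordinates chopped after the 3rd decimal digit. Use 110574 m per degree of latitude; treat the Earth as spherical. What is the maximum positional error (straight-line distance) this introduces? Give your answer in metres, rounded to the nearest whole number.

Truncating at 3 decimal places can drop up to a full unit in the last place, so each coordinate may be off by as much as 0.001°.
North–south component: 0.001° × 110574 = 110.574 m.
East–west component at 52.4974°: 0.001° × 110574 × cos 52.4974° ≈ 0.001 × 67317.2 ≈ 67.3172 m.
Combining orthogonally: (110.574² + 67.3172²)^½ ≈ 129.454 m.

129 metres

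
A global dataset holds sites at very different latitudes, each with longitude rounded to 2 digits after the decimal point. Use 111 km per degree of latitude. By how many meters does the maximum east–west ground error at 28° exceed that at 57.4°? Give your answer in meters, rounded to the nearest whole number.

191 meters

Rounding to 2 decimal places leaves the longitude within ±0.005° of the true value.
Error at 28° = 0.005° × 111000 × cos 28° ≈ 555 × 0.8829 = 490.04 m.
At 57.4°: 0.005° × 111000 × cos 57.4° = 0.005 × 111000 × 0.5388 ≈ 299.02 m.
Difference: 490.04 − 299.02 = 191.02 m.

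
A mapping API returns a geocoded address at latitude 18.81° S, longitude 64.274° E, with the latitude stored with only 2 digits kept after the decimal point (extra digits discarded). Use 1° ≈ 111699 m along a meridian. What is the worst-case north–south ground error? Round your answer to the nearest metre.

1117 metres

Truncating at 2 decimal places can drop up to a full unit in the last place, so the latitude may be off by as much as 0.01°.
So the N–S error is at most 0.01 × 111699 = 1116.99 m.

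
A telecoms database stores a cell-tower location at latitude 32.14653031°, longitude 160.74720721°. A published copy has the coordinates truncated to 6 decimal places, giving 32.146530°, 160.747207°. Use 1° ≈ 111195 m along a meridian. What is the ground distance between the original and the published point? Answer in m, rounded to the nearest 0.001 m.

0.040 m

The latitude changed by +0.00000031° and the longitude by +0.00000021°.
North–south shift: 0.00000031 × 111195 = 0.0344705 m.
E–W at 32.1465°: 0.00000021° × 111195 × cos 32.1465° = 0.00000021 × 111195 × 0.8467 ≈ 0.019771 m.
Hypotenuse of the two orthogonal shifts: √(0.0344705² + 0.019771²) = 0.039738 m.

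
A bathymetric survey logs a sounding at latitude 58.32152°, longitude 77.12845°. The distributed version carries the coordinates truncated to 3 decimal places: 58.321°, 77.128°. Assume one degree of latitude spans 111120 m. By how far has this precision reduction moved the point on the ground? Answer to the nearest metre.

63 metres

Δlat = 58.32152 − 58.321 = +0.00052°; Δlon = 77.12845 − 77.128 = +0.00045°.
North–south shift: 0.00052 × 111120 = 57.7824 m.
E–W at 58.321°: 0.00045° × 111120 × cos 58.321° = 0.00045 × 111120 × 0.5252 ≈ 26.2601 m.
Combined displacement = (57.7824² + 26.2601²)^½ ≈ 63.4697 m.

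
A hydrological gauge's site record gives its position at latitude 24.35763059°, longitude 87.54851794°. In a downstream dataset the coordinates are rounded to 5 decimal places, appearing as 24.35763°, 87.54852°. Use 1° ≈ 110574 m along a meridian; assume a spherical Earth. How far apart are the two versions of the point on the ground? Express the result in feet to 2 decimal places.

Δlat = 24.35763059 − 24.35763 = +0.00000059°; Δlon = 87.54851794 − 87.54852 = -0.00000206°.
N–S: 0.00000059° × 110574 m/° = 0.0652387 m.
East–west at this latitude: -0.00000206° × 110574 × cos 24.3576° ≈ -0.00000206 × 100732 = -0.207507 m.
Hypotenuse of the two orthogonal shifts: √(0.0652387² + 0.207507²) = 0.217521 m.
In feet: 0.217521 m ÷ 0.3048 ≈ 0.71365 ft.

0.71 feet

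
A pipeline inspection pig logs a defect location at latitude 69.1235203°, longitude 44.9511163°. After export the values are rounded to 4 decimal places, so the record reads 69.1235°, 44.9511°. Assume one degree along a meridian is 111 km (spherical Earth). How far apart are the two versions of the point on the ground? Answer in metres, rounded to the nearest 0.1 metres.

The latitude changed by +0.0000203° and the longitude by +0.0000163°.
N–S: 0.0000203° × 111000 m/° = 2.2533 m.
East–west at this latitude: 0.0000163° × 111000 × cos 69.1235° ≈ 0.0000163 × 39555.4 = 0.644753 m.
Combined displacement = (2.2533² + 0.644753²)^½ ≈ 2.34373 m.

2.3 metres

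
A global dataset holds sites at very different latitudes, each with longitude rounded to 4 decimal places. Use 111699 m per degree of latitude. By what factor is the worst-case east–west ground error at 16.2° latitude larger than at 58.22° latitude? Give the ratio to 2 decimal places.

Rounding to 4 decimal places leaves the longitude within ±5e-05° of the true value.
Error at 16.2° = 5e-05° × 111699 × cos 16.2° ≈ 5.585 × 0.9603 = 5.3632 m.
At 58.22°: 5e-05° × 111699 × cos 58.22° = 5e-05 × 111699 × 0.5267 ≈ 2.9414 m.
Ratio: 5.3632 / 2.9414 = cos 16.2° / cos 58.22° ≈ 1.8234.

1.82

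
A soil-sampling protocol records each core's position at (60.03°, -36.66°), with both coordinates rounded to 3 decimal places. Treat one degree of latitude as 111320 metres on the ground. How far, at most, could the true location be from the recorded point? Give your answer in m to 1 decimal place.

62.2 m

Rounding to 3 decimal places leaves each coordinate within ±0.0005° of the true value.
Latitude error → 0.0005 × 111320 = 55.66 m along the meridian.
East–west component at 60.03°: 0.0005° × 111320 × cos 60.03° ≈ 0.0005 × 55609.5 ≈ 27.8048 m.
The two errors are perpendicular, so the maximum displacement is √(55.66² + 27.8048²) ≈ 62.2185 m.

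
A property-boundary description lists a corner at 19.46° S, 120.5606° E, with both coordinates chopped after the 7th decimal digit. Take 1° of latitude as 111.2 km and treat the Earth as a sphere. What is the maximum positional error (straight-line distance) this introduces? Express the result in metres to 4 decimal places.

0.0153 metres

Truncating at 7 decimal places can drop up to a full unit in the last place, so each coordinate may be off by as much as 1e-07°.
North–south component: 1e-07° × 111200 = 0.01112 m.
E–W at 19.46°: 1e-07° × 111200 × cos 19.46° = 1e-07 × 111200 × 0.9429 ≈ 0.0104848 m.
Combining orthogonally: (0.01112² + 0.0104848²)^½ ≈ 0.0152835 m.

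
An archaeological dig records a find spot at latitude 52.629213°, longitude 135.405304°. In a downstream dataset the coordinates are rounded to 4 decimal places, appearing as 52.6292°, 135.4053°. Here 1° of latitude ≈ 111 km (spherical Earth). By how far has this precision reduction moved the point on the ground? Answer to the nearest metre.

The latitude changed by +0.000013° and the longitude by +0.000004°.
N–S: 0.000013° × 111000 m/° = 1.443 m.
East–west at this latitude: 0.000004° × 111000 × cos 52.6292° ≈ 0.000004 × 67373.8 = 0.269495 m.
Distance: √(1.443² + 0.269495²) ≈ 1.46795 m.

1 metres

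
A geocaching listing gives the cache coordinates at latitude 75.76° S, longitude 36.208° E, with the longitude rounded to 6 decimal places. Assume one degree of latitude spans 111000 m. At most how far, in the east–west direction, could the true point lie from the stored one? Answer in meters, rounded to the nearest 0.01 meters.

Rounding to 6 decimal places leaves the longitude within ±5e-07° of the true value.
One degree of longitude at 75.76° is 111000 × cos 75.76° ≈ 111000 × 0.2460 = 27304.2 m.
So at most 5e-07° × 27304.2 ≈ 0.0136521 m east–west.

0.01 meters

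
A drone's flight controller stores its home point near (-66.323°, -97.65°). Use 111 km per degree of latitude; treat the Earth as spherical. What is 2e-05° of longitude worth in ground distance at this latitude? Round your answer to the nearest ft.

3 ft

One degree of longitude here spans 111000 × cos 66.323° = 111000 × 0.4016 ≈ 44575.4 m; 2e-05° of that is 0.891508 m.
In feet: 0.891508 m ÷ 0.3048 ≈ 2.9249 ft.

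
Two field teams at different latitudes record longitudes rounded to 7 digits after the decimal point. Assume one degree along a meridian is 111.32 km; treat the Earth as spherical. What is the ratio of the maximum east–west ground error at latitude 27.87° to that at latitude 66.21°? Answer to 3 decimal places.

2.191

Rounding to 7 decimal places leaves the longitude within ±5e-08° of the true value.
At 27.87°: 5e-08° × 111320 × cos 27.87° = 5e-08 × 111320 × 0.8840 ≈ 0.0049204 m.
At 66.21°: 5e-08° × 111320 × cos 66.21° = 5e-08 × 111320 × 0.4034 ≈ 0.0022452 m.
The ratio reduces to cos 27.87° / cos 66.21° = 0.8840/0.4034 ≈ 2.1915.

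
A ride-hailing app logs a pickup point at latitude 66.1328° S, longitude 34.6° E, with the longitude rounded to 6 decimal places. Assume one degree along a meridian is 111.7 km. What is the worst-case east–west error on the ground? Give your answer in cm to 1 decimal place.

2.3 cm

Rounding to 6 decimal places leaves the longitude within ±5e-07° of the true value.
Parallels shrink by cos φ, so at 66.1328° a degree of longitude is 111700 × 0.4046 ≈ 45195.8 m.
East–west error: 5e-07° × 45195.8 m/° ≈ 0.0225979 m.
That is 0.0225979 m = 2.2598 cm.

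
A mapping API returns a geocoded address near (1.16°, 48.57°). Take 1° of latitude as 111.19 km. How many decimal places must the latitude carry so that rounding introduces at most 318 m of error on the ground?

3 decimal places

One degree of latitude covers 111190 m.
N decimal places → at most half a unit in the last place, 0.5 × 10⁻ᴺ° = 111190/2 × 10⁻ᴺ m.
Need 0.5 × 111190 × 10⁻ᴺ ≤ 318 → 10⁻ᴺ ≤ 5.720e-03, so N ≥ 2.24.
At 2 places the error can reach 556 m, but 3 places keeps it to 55.6 m.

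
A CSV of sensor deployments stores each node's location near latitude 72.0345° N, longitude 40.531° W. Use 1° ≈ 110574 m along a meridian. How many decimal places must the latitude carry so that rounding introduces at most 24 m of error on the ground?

4

One degree of latitude covers 110574 m.
N decimal places → at most half a unit in the last place, 0.5 × 10⁻ᴺ° = 110574/2 × 10⁻ᴺ m.
Setting 55287 × 10⁻ᴺ ≤ 24 gives 10ᴺ ≥ 2304, i.e. N ≥ 3.36.
So 4 decimal places suffice (5.53 m); 3 would allow up to 55.3 m.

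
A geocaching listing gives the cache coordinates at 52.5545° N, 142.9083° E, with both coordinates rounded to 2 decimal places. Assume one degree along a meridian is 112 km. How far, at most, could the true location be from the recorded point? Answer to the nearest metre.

Rounding to 2 decimal places leaves each coordinate within ±0.005° of the true value.
N–S: 0.005° × 112000 m/° = 560 m.
Longitude error → 0.005 × 112000 × cos 52.5545° = 0.005 × 112000 × 0.6080 ≈ 340.484 m.
Combining orthogonally: (560² + 340.484²)^½ ≈ 655.385 m.

655 metres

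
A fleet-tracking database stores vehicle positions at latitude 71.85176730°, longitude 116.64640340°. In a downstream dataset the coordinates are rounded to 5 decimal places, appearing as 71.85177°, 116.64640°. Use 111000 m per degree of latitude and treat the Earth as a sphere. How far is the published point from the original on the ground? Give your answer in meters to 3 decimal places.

0.322 meters

Δlat = 71.85176730 − 71.85177 = -0.00000270°; Δlon = 116.64640340 − 116.64640 = +0.00000340°.
N–S: -0.00000270° × 111000 m/° = -0.2997 m.
E–W at 71.8518°: 0.00000340° × 111000 × cos 71.8518° = 0.00000340 × 111000 × 0.3115 ≈ 0.117551 m.
Distance: √(0.2997² + 0.117551²) ≈ 0.321929 m.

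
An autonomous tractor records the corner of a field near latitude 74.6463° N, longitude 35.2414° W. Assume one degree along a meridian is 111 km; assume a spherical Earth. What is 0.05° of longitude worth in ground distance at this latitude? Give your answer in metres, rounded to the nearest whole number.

At 74.6463° a degree of longitude is 111000 × cos 74.6463° ≈ 29390.2 m, so 0.05° corresponds to 1469.51 m.

1470 metres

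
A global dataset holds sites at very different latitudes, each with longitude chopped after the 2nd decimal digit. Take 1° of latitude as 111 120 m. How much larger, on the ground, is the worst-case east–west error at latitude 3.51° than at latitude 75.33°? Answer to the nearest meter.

828 meters

Truncating at 2 decimal places can drop up to a full unit in the last place, so the longitude may be off by as much as 0.01°.
At 3.51°: 0.01° × 111120 × cos 3.51° = 0.01 × 111120 × 0.9981 ≈ 1109.1 m.
Error at 75.33° = 0.01° × 111120 × cos 75.33° ≈ 1111.2 × 0.2533 = 281.41 m.
So the lower-latitude error exceeds the higher by 1109.1 − 281.41 = 827.7 m.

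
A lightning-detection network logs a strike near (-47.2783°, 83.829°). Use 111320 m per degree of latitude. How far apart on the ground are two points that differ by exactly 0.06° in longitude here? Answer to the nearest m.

4531 m

One degree of longitude here spans 111320 × cos 47.2783° = 111320 × 0.6784 ≈ 75523.7 m; 0.06° of that is 4531.42 m.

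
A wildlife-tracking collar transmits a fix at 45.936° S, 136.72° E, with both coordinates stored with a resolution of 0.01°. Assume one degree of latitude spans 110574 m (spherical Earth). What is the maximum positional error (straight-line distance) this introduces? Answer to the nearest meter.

With a 0.01° grid the true value lies within half a step, ±0.01°/2 = ±0.005°, of the stored one.
N–S: 0.005° × 110574 m/° = 552.87 m.
East–west component at 45.936°: 0.005° × 110574 × cos 45.936° ≈ 0.005 × 76900 ≈ 384.5 m.
Worst case both components are at the extreme and orthogonal: √(552.87² + 384.5²) ≈ 673.428 m.

673 meters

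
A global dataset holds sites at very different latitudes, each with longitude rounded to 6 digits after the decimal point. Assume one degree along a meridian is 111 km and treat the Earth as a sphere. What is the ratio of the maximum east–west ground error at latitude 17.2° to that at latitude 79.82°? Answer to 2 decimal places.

Rounding to 6 decimal places leaves the longitude within ±5e-07° of the true value.
Error at 17.2° = 5e-07° × 111000 × cos 17.2° ≈ 0.0555 × 0.9553 = 0.053018 m.
At 79.82°: 5e-07° × 111000 × cos 79.82° = 5e-07 × 111000 × 0.1767 ≈ 0.0098091 m.
The ratio reduces to cos 17.2° / cos 79.82° = 0.9553/0.1767 ≈ 5.4050.

5.40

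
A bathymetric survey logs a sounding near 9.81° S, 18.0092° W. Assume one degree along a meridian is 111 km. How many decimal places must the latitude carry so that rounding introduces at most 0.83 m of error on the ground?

One degree of latitude covers 111000 m.
Rounding to N decimal places gives at most 0.5 × 10⁻ᴺ degrees of error, i.e. 0.5 × 10⁻ᴺ × 111000 m.
Setting 55500 × 10⁻ᴺ ≤ 0.83 gives 10ᴺ ≥ 6.687e+04, i.e. N ≥ 4.83.
So 5 decimal places suffice (0.555 m); 4 would allow up to 5.55 m.

5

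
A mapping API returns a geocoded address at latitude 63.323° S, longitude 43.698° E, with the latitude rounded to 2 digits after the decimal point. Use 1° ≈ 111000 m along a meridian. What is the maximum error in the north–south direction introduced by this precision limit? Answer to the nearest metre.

Rounding to 2 decimal places leaves the latitude within ±0.005° of the true value.
So the N–S error is at most 0.005 × 111000 = 555 m.

555 metres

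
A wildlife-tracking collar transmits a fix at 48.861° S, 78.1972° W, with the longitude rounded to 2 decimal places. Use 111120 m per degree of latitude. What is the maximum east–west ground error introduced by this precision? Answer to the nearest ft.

Rounding to 2 decimal places leaves the longitude within ±0.005° of the true value.
Parallels shrink by cos φ, so at 48.861° a degree of longitude is 111120 × 0.6579 ≈ 73104.5 m.
East–west error: 0.005° × 73104.5 m/° ≈ 365.523 m.
In feet: 365.523 m ÷ 0.3048 ≈ 1199.2 ft.

1199 ft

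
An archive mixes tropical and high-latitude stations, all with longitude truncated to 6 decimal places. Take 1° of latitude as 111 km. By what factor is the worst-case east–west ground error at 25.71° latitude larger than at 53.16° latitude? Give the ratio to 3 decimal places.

Truncating at 6 decimal places can drop up to a full unit in the last place, so the longitude may be off by as much as 1e-06°.
At 25.71°: 1e-06° × 111000 × cos 25.71° = 1e-06 × 111000 × 0.9010 ≈ 0.10001 m.
At 53.16°: 1e-06° × 111000 × cos 53.16° = 1e-06 × 111000 × 0.5996 ≈ 0.066554 m.
The ratio reduces to cos 25.71° / cos 53.16° = 0.9010/0.5996 ≈ 1.5027.

1.503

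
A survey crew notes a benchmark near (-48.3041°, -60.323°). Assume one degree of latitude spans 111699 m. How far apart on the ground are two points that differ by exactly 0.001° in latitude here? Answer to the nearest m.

0.001° × 111699 m/° = 111.699 m.

112 m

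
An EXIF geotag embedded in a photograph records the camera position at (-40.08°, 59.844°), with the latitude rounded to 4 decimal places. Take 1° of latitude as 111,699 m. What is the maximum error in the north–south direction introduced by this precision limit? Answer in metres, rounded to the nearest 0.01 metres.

5.58 metres

Rounding to 4 decimal places leaves the latitude within ±5e-05° of the true value.
Along the meridian that is 5e-05° × 111699 m/° = 5.58495 m.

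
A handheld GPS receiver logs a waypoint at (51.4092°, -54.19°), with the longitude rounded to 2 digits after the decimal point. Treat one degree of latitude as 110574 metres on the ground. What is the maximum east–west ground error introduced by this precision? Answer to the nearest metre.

Rounding to 2 decimal places leaves the longitude within ±0.005° of the true value.
At latitude 51.4092° a degree of longitude spans 110574 m × cos 51.4092° = 110574 × 0.6238 ≈ 68971 m.
East–west error: 0.005° × 68971 m/° ≈ 344.855 m.

345 metres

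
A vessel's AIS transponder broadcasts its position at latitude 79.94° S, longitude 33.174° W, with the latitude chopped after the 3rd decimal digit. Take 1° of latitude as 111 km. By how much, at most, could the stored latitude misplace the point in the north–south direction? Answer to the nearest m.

Truncating at 3 decimal places can drop up to a full unit in the last place, so the latitude may be off by as much as 0.001°.
Along the meridian that is 0.001° × 111000 m/° = 111 m.

111 m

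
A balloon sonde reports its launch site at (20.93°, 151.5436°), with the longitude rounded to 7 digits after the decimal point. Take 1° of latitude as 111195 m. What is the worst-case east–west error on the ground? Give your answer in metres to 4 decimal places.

Rounding to 7 decimal places leaves the longitude within ±5e-08° of the true value.
One degree of longitude at 20.93° is 111195 × cos 20.93° ≈ 111195 × 0.9340 = 103858 m.
Maximum E–W displacement: 5e-08 × 103858 = 0.0051929 m.

0.0052 metres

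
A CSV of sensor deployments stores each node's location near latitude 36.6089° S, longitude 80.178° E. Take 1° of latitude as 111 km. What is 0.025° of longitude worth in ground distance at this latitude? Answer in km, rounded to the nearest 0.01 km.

0.025° of longitude at 36.6089° is 0.025 × 111000 × cos 36.6089° ≈ 0.025 × 89102.5 = 2227.56 m.
That is 2227.56 m = 2.2276 km.

2.23 km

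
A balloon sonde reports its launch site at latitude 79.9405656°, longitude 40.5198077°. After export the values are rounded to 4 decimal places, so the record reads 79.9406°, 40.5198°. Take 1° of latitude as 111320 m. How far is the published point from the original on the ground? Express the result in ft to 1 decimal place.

The latitude changed by -0.0000344° and the longitude by +0.0000077°.
N–S: -0.0000344° × 111320 m/° = -3.82941 m.
E–W at 79.9406°: 0.0000077° × 111320 × cos 79.9406° = 0.0000077 × 111320 × 0.1747 ≈ 0.14972 m.
Hypotenuse of the two orthogonal shifts: √(3.82941² + 0.14972²) = 3.83233 m.
Converting: 3.83233 m × 3.2808 ft/m ≈ 12.573 ft.

12.6 ft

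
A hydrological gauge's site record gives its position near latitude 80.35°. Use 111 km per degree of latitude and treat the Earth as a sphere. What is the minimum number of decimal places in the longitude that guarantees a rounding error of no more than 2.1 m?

4 decimal places

At 80.35° one degree of longitude covers 111000 × cos 80.35° ≈ 111000 × 0.1676 ≈ 18606.8 m.
With N decimal places the half-ulp bound is 0.5·10⁻ᴺ°, or 0.5·10⁻ᴺ × 18606.8 m on the ground.
Setting 9303.42 × 10⁻ᴺ ≤ 2.1 gives 10ᴺ ≥ 4430, i.e. N ≥ 3.65.
At 3 places the error can reach 9.3 m, but 4 places keeps it to 0.93 m.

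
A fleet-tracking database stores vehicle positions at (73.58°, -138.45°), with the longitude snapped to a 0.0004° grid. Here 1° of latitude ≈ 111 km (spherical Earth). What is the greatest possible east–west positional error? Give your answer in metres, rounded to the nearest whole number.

6 metres

With a 0.0004° grid the true value lies within half a step, ±0.0004°/2 = ±0.0002°, of the stored one.
One degree of longitude at 73.58° is 111000 × cos 73.58° ≈ 111000 × 0.2827 = 31377.1 m.
Maximum E–W displacement: 0.0002 × 31377.1 = 6.27541 m.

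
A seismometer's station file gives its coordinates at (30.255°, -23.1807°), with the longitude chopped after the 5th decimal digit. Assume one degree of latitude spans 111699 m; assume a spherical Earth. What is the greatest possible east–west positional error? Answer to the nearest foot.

Truncating at 5 decimal places can drop up to a full unit in the last place, so the longitude may be off by as much as 1e-05°.
At latitude 30.255° a degree of longitude spans 111699 m × cos 30.255° = 111699 × 0.8638 ≈ 96484.7 m.
Maximum E–W displacement: 1e-05 × 96484.7 = 0.964847 m.
Converting: 0.964847 m × 3.2808 ft/m ≈ 3.1655 ft.

3 feet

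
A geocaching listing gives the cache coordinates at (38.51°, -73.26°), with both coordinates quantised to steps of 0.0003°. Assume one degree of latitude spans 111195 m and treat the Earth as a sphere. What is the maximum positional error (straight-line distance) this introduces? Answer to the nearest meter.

With a 0.0003° grid the true value lies within half a step, ±0.0003°/2 = ±0.00015°, of the stored one.
Latitude error → 0.00015 × 111195 = 16.6793 m along the meridian.
E–W at 38.51°: 0.00015° × 111195 × cos 38.51° = 0.00015 × 111195 × 0.7825 ≈ 13.0515 m.
Worst case both components are at the extreme and orthogonal: √(16.6793² + 13.0515²) ≈ 21.1787 m.

21 meters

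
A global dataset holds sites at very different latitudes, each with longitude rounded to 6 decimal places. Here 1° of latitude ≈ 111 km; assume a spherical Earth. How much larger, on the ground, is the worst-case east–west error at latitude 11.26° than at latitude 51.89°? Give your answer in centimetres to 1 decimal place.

2.0 centimetres

Rounding to 6 decimal places leaves the longitude within ±5e-07° of the true value.
At 11.26°: 5e-07° × 111000 × cos 11.26° = 5e-07 × 111000 × 0.9808 ≈ 0.054432 m.
At 51.89°: 5e-07° × 111000 × cos 51.89° = 5e-07 × 111000 × 0.6172 ≈ 0.034253 m.
Difference: 0.054432 − 0.034253 = 0.020179 m.
That is 0.0201786 m = 2.0179 cm.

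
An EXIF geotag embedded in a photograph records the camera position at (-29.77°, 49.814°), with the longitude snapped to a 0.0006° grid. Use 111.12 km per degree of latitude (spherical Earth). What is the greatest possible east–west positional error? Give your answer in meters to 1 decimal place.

With a 0.0006° grid the true value lies within half a step, ±0.0006°/2 = ±0.0003°, of the stored one.
At latitude 29.77° a degree of longitude spans 111120 m × cos 29.77° = 111120 × 0.8680 ≈ 96455 m.
East–west error: 0.0003° × 96455 m/° ≈ 28.9365 m.

28.9 meters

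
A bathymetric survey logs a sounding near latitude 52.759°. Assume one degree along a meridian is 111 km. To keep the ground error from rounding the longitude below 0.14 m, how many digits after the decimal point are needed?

6 decimal places

At 52.759° one degree of longitude covers 111000 × cos 52.759° ≈ 111000 × 0.6052 ≈ 67173.8 m.
Rounding to N decimal places gives at most 0.5 × 10⁻ᴺ degrees of error, i.e. 0.5 × 10⁻ᴺ × 67173.8 m.
Need 0.5 × 67173.8 × 10⁻ᴺ ≤ 0.14 → 10⁻ᴺ ≤ 4.168e-06, so N ≥ 5.38.
So 6 decimal places suffice (0.0336 m); 5 would allow up to 0.336 m.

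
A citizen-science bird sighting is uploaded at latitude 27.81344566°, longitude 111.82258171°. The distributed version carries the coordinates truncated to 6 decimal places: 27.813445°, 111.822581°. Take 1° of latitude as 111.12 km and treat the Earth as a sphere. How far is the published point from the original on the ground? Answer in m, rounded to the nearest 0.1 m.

0.1 m

Δlat = 27.81344566 − 27.813445 = +0.00000066°; Δlon = 111.82258171 − 111.822581 = +0.00000071°.
North–south shift: 0.00000066 × 111120 = 0.0733392 m.
East–west at this latitude: 0.00000071° × 111120 × cos 27.8134° ≈ 0.00000071 × 98282.5 = 0.0697806 m.
Combined displacement = (0.0733392² + 0.0697806²)^½ ≈ 0.101232 m.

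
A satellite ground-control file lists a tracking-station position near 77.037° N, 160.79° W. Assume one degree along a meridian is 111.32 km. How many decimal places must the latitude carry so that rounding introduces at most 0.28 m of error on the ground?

6

One degree of latitude covers 111320 m.
Rounding to N decimal places gives at most 0.5 × 10⁻ᴺ degrees of error, i.e. 0.5 × 10⁻ᴺ × 111320 m.
Setting 55660 × 10⁻ᴺ ≤ 0.28 gives 10ᴺ ≥ 1.988e+05, i.e. N ≥ 5.30.
At 5 places the error can reach 0.557 m, but 6 places keeps it to 0.0557 m.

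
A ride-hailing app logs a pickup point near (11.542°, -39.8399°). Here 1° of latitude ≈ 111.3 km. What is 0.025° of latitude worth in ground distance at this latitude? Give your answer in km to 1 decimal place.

2.8 km

0.025° × 111300 m/° = 2782.5 m.
That is 2782.5 m = 2.7825 km.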